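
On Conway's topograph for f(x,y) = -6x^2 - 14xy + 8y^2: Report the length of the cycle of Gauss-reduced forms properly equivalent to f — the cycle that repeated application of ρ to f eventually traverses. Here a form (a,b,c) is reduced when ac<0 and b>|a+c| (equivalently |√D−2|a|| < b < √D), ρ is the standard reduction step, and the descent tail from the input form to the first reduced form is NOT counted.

D = 388, ⌊√D⌋ = 19
descent: ρ → (8,14,-6)  [lands on river]
river: ρ → (-6,10,12)
river: ρ → (12,14,-4)
river: ρ → (-4,18,4)
river: ρ → (4,14,-12)
river: ρ → (-12,10,6)
river: ρ → (6,14,-8)
river: ρ → (-8,18,2)
river: ρ → (2,18,-8)
river: ρ → (-8,14,6)
river: ρ → (6,10,-12)
river: ρ → (-12,14,4)
river: ρ → (4,18,-4)
river: ρ → (-4,14,12)
river: ρ → (12,10,-6)
river: ρ → (-6,14,8)
river: ρ → (8,18,-2)
river: ρ → (-2,18,8)
ρ-cycle length = 18 (tail of 1 descent step not counted)

18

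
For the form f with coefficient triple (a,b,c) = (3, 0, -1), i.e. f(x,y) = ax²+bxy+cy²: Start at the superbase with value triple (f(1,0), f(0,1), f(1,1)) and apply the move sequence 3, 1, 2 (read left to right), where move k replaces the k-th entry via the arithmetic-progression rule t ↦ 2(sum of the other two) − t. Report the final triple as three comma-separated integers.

start (3,-1,2) = (f(1,0),f(0,1),f(1,1))
replace slot 3: 2·(3+(-1)) − 2 = 2 → (3,-1,2)
replace slot 1: 2·((-1)+2) − 3 = -1 → (-1,-1,2)
replace slot 2: 2·((-1)+2) − (-1) = 3 → (-1,3,2)

-1,3,2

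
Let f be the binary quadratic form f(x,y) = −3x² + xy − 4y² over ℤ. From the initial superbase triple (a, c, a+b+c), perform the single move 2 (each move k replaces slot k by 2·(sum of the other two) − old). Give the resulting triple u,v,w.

start (-3,-4,-6) = (f(1,0),f(0,1),f(1,1))
replace slot 2: 2·((-3)+(-6)) − (-4) = -14 → (-3,-14,-6)

-3,-14,-6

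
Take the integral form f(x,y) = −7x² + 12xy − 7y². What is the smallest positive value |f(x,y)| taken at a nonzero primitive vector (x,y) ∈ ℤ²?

translate: b→2 (≡-12 mod 14), so (7,-12,7)→(7,2,2)
flip: (7,2,2)→(2,-2,7)
translate: b→2 (≡-2 mod 4), so (2,-2,7)→(2,2,7)
reduced (well bottom): (2,2,7) with a≤c, −a<b≤a
well minimum |f| = |-2| = 2 (negative-definite)

2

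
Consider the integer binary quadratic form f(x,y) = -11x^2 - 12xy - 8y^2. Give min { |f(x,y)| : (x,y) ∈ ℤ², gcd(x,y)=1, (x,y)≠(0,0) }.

translate: b→-10 (≡12 mod 22), so (11,12,8)→(11,-10,7)
flip: (11,-10,7)→(7,10,11)
translate: b→-4 (≡10 mod 14), so (7,10,11)→(7,-4,8)
reduced (well bottom): (7,-4,8) with a≤c, −a<b≤a
well minimum |f| = |-7| = 7 (negative-definite)

7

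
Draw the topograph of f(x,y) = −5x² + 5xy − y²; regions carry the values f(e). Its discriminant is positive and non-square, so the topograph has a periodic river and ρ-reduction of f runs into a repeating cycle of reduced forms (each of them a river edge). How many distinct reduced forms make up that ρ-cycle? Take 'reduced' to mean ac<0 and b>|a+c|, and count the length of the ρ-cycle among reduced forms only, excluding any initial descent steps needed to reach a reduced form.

D = 5, ⌊√D⌋ = 2
descent: ρ → (-1,1,1)  [lands on river]
river: ρ → (1,1,-1)
ρ-cycle length = 2 (tail of 1 descent step not counted)

2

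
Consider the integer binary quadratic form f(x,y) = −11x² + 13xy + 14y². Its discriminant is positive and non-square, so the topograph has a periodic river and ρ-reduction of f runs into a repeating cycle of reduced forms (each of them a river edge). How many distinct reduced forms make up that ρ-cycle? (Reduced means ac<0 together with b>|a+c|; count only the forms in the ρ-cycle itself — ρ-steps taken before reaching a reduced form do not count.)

D = 785, ⌊√D⌋ = 28
river: ρ → (14,15,-10)
river: ρ → (-10,25,4)
river: ρ → (4,23,-16)
river: ρ → (-16,9,11)
river: ρ → (11,13,-14)
river: ρ → (-14,15,10)
river: ρ → (10,25,-4)
river: ρ → (-4,23,16)
river: ρ → (16,9,-11)
river: ρ → (-11,13,14)
ρ-cycle length = 10 (tail of 0 descent steps not counted)

10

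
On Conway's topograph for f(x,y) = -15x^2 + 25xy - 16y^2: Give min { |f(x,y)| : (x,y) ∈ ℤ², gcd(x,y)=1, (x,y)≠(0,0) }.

translate: b→5 (≡-25 mod 30), so (15,-25,16)→(15,5,6)
flip: (15,5,6)→(6,-5,15)
reduced (well bottom): (6,-5,15) with a≤c, −a<b≤a
well minimum |f| = |-6| = 6 (negative-definite)

6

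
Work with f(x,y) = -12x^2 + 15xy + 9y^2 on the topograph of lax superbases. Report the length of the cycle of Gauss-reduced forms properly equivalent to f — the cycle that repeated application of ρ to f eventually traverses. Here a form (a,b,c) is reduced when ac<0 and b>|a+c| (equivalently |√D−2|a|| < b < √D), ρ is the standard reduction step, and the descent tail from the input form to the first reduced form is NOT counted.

D = 657, ⌊√D⌋ = 25
river: ρ → (9,21,-6)
river: ρ → (-6,15,18)
river: ρ → (18,21,-3)
river: ρ → (-3,21,18)
river: ρ → (18,15,-6)
river: ρ → (-6,21,9)
river: ρ → (9,15,-12)
river: ρ → (-12,9,12)
river: ρ → (12,15,-9)
river: ρ → (-9,21,6)
river: ρ → (6,15,-18)
river: ρ → (-18,21,3)
river: ρ → (3,21,-18)
river: ρ → (-18,15,6)
river: ρ → (6,21,-9)
river: ρ → (-9,15,12)
river: ρ → (12,9,-12)
river: ρ → (-12,15,9)
ρ-cycle length = 18 (tail of 0 descent steps not counted)

18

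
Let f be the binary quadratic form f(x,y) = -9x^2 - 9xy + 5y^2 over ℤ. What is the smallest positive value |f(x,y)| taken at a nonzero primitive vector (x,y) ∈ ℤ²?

descent: ρ → (5,9,-9)  [lands on river]
river: ρ → (-9,9,5)
river: ρ → (5,11,-7)
river: ρ → (-7,3,9)
river: ρ → (9,15,-1)
river: ρ → (-1,15,9)
river: ρ → (9,3,-7)
river: ρ → (-7,11,5)
closes: descent 1, river 8
min |a| on river = 1

1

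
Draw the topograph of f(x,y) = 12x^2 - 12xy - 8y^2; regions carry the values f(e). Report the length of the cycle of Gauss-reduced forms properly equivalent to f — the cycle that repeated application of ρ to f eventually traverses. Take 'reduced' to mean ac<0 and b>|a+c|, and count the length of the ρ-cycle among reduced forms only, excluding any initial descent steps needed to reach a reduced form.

D = 528, ⌊√D⌋ = 22
descent: ρ → (-8,12,12)  [lands on river]
river: ρ → (12,12,-8)
river: ρ → (-8,20,4)
river: ρ → (4,20,-8)
ρ-cycle length = 4 (tail of 1 descent step not counted)

4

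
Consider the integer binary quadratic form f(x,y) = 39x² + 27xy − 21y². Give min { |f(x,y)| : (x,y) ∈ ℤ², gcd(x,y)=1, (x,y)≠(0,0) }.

river: ρ → (-21,57,9)
river: ρ → (9,51,-39)
river: ρ → (-39,27,21)
river: ρ → (21,57,-9)
river: ρ → (-9,51,39)
river: ρ → (39,27,-21)
closes: descent 0, river 6
min |a| on river = 9

9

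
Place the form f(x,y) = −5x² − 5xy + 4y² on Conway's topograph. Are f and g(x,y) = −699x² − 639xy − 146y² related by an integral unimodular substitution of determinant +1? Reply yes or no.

D₁ = 105, D₂ = 105
river cycle of f (length 6): (4, 5, -5), (-5, 5, 4), (4, 3, -6), (-6, 9, 1), (1, 9, -6), (-6, 3, 4)
river cycle of g (length 6): (-5, 5, 4), (4, 3, -6), (-6, 9, 1), (1, 9, -6), (-6, 3, 4), (4, 5, -5)
cycles coincide ⇒ equivalent

yes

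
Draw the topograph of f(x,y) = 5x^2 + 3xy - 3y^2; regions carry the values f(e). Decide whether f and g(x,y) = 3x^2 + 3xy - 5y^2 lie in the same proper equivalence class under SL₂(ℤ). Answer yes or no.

D₁ = 69, D₂ = 69
river cycle of f (length 4): (-3, 3, 5), (5, 7, -1), (-1, 7, 5), (5, 3, -3)
river cycle of g (length 4): (-5, 7, 1), (1, 7, -5), (-5, 3, 3), (3, 3, -5)
cycles differ ⇒ inequivalent

no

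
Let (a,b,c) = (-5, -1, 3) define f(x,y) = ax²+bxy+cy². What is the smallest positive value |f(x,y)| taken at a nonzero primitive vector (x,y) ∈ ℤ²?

descent: ρ → (3,7,-1)  [lands on river]
river: ρ → (-1,7,3)
river: ρ → (3,5,-3)
river: ρ → (-3,7,1)
river: ρ → (1,7,-3)
river: ρ → (-3,5,3)
closes: descent 1, river 6
min |a| on river = 1

1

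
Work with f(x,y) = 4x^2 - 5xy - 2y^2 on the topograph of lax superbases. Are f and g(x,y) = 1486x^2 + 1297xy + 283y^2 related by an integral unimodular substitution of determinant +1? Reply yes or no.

D₁ = 57, D₂ = 57
river cycle of f (length 6): (-2, 5, 4), (4, 3, -3), (-3, 3, 4), (4, 5, -2), (-2, 7, 1), (1, 7, -2)
river cycle of g (length 6): (4, 3, -3), (-3, 3, 4), (4, 5, -2), (-2, 7, 1), (1, 7, -2), (-2, 5, 4)
cycles coincide ⇒ equivalent

yes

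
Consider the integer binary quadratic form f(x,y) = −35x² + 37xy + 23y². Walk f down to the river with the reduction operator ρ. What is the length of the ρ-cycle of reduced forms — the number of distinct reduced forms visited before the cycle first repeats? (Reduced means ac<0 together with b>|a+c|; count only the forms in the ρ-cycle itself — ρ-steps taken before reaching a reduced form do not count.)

D = 4589, ⌊√D⌋ = 67
river: ρ → (23,55,-17)
river: ρ → (-17,47,35)
river: ρ → (35,23,-29)
river: ρ → (-29,35,29)
river: ρ → (29,23,-35)
river: ρ → (-35,47,17)
river: ρ → (17,55,-23)
river: ρ → (-23,37,35)
river: ρ → (35,33,-25)
river: ρ → (-25,67,1)
river: ρ → (1,67,-25)
river: ρ → (-25,33,35)
river: ρ → (35,37,-23)
river: ρ → (-23,55,17)
river: ρ → (17,47,-35)
river: ρ → (-35,23,29)
river: ρ → (29,35,-29)
river: ρ → (-29,23,35)
river: ρ → (35,47,-17)
river: ρ → (-17,55,23)
river: ρ → (23,37,-35)
river: ρ → (-35,33,25)
river: ρ → (25,67,-1)
river: ρ → (-1,67,25)
river: ρ → (25,33,-35)
river: ρ → (-35,37,23)
ρ-cycle length = 26 (tail of 0 descent steps not counted)

26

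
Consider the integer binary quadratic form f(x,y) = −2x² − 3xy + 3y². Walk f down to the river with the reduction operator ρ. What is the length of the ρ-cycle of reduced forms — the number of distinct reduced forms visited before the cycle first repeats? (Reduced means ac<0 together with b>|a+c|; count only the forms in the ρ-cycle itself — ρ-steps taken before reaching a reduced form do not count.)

D = 33, ⌊√D⌋ = 5
descent: ρ → (3,3,-2)  [lands on river]
river: ρ → (-2,5,1)
river: ρ → (1,5,-2)
river: ρ → (-2,3,3)
ρ-cycle length = 4 (tail of 1 descent step not counted)

4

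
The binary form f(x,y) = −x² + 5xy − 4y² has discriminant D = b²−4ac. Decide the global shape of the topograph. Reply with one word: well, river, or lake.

D = b²−4ac = 5² − 4·(-1)·(-4) = 9
D = 3² is a perfect square ⇒ form factors over ℤ ⇒ lakes

lake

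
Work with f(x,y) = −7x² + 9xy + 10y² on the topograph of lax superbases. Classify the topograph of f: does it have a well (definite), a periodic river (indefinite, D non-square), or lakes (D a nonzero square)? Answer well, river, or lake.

D = b²−4ac = 9² − 4·(-7)·10 = 361
D = 19² is a perfect square ⇒ form factors over ℤ ⇒ lakes

lake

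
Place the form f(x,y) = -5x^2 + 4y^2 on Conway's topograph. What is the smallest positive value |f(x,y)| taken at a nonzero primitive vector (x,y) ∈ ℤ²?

descent: ρ → (4,8,-1)  [lands on river]
river: ρ → (-1,8,4)
closes: descent 1, river 2
min |a| on river = 1

1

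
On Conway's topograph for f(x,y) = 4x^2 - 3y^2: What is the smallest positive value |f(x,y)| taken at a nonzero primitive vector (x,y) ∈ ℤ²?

descent: ρ → (-3,6,1)  [lands on river]
river: ρ → (1,6,-3)
closes: descent 1, river 2
min |a| on river = 1

1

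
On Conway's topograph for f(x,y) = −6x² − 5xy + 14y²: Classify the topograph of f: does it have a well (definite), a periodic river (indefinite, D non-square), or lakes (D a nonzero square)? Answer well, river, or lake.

D = b²−4ac = (-5)² − 4·(-6)·14 = 361
D = 19² is a perfect square ⇒ form factors over ℤ ⇒ lakes

lake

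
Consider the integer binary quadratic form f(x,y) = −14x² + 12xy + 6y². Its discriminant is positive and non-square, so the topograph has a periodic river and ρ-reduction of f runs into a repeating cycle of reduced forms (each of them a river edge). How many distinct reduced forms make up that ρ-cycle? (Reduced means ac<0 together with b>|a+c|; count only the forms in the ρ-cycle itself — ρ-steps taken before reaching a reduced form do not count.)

D = 480, ⌊√D⌋ = 21
river: ρ → (6,12,-14)
river: ρ → (-14,16,4)
river: ρ → (4,16,-14)
river: ρ → (-14,12,6)
ρ-cycle length = 4 (tail of 0 descent steps not counted)

4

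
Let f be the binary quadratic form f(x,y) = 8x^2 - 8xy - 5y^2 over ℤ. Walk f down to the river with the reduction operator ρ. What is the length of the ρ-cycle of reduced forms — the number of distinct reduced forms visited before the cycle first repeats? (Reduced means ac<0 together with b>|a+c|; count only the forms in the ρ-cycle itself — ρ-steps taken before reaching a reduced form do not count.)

D = 224, ⌊√D⌋ = 14
descent: ρ → (-5,8,8)  [lands on river]
river: ρ → (8,8,-5)
river: ρ → (-5,12,4)
river: ρ → (4,12,-5)
ρ-cycle length = 4 (tail of 1 descent step not counted)

4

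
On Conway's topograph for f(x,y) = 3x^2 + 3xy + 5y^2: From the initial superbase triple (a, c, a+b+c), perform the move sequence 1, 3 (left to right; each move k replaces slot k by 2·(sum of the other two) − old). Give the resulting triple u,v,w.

start (3,5,11) = (f(1,0),f(0,1),f(1,1))
replace slot 1: 2·(5+11) − 3 = 29 → (29,5,11)
replace slot 3: 2·(29+5) − 11 = 57 → (29,5,57)

29,5,57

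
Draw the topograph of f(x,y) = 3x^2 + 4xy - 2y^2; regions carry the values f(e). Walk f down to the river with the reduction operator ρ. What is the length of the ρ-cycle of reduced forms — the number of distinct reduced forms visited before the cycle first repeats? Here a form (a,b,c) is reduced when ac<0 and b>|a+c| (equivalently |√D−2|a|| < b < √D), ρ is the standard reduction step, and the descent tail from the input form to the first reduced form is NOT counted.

D = 40, ⌊√D⌋ = 6
river: ρ → (-2,4,3)
river: ρ → (3,2,-3)
river: ρ → (-3,4,2)
river: ρ → (2,4,-3)
river: ρ → (-3,2,3)
river: ρ → (3,4,-2)
ρ-cycle length = 6 (tail of 0 descent steps not counted)

6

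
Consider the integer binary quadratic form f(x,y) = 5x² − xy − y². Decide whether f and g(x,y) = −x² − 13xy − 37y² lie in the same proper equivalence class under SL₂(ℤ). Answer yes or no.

D₁ = 21, D₂ = 21
river cycle of f (length 2): (-1, 3, 3), (3, 3, -1)
river cycle of g (length 2): (-1, 3, 3), (3, 3, -1)
cycles coincide ⇒ equivalent

yes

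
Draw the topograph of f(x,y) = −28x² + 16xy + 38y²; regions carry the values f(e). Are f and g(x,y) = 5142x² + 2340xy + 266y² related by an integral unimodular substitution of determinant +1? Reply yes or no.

D₁ = 4512, D₂ = 4512
river cycle of f (length 8): (38, 60, -6), (-6, 60, 38), (38, 16, -28), (-28, 40, 26), (26, 64, -4), (-4, 64, 26), (26, 40, -28), (-28, 16, 38)
river cycle of g (length 8): (38, 60, -6), (-6, 60, 38), (38, 16, -28), (-28, 40, 26), (26, 64, -4), (-4, 64, 26), (26, 40, -28), (-28, 16, 38)
cycles coincide ⇒ equivalent

yes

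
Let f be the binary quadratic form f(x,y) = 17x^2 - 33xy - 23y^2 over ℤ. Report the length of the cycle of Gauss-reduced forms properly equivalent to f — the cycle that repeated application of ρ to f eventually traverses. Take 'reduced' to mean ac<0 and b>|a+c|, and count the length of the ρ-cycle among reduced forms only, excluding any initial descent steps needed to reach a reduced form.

D = 2653, ⌊√D⌋ = 51
descent: ρ → (-23,33,17)  [lands on river]
river: ρ → (17,35,-21)
river: ρ → (-21,49,3)
river: ρ → (3,47,-37)
river: ρ → (-37,27,13)
river: ρ → (13,51,-1)
river: ρ → (-1,51,13)
river: ρ → (13,27,-37)
river: ρ → (-37,47,3)
river: ρ → (3,49,-21)
river: ρ → (-21,35,17)
river: ρ → (17,33,-23)
river: ρ → (-23,13,27)
river: ρ → (27,41,-9)
river: ρ → (-9,49,7)
river: ρ → (7,49,-9)
river: ρ → (-9,41,27)
river: ρ → (27,13,-23)
ρ-cycle length = 18 (tail of 1 descent step not counted)

18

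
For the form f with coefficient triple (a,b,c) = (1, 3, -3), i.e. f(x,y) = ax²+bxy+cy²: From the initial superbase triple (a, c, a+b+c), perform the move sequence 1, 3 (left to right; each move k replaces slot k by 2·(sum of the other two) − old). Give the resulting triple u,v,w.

start (1,-3,1) = (f(1,0),f(0,1),f(1,1))
replace slot 1: 2·((-3)+1) − 1 = -5 → (-5,-3,1)
replace slot 3: 2·((-5)+(-3)) − 1 = -17 → (-5,-3,-17)

-5,-3,-17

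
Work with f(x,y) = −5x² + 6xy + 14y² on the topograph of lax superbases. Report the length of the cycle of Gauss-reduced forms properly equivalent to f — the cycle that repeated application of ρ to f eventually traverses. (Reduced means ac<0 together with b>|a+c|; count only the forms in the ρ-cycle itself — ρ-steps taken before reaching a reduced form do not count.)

D = 316, ⌊√D⌋ = 17
descent: ρ → (14,-6,-5)
descent: ρ → (-5,16,3)  [lands on river]
river: ρ → (3,14,-10)
river: ρ → (-10,6,7)
river: ρ → (7,8,-9)
river: ρ → (-9,10,6)
river: ρ → (6,14,-5)
ρ-cycle length = 6 (tail of 2 descent steps not counted)

6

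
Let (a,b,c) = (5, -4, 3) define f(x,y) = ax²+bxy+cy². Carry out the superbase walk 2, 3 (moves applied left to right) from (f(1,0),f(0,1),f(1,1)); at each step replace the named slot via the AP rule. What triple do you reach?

start (5,3,4) = (f(1,0),f(0,1),f(1,1))
replace slot 2: 2·(5+4) − 3 = 15 → (5,15,4)
replace slot 3: 2·(5+15) − 4 = 36 → (5,15,36)

5,15,36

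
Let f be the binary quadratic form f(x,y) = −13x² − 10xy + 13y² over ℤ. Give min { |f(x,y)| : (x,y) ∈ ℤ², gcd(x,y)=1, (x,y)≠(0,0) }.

descent: ρ → (13,10,-13)  [lands on river]
river: ρ → (-13,16,10)
river: ρ → (10,24,-5)
river: ρ → (-5,26,5)
river: ρ → (5,24,-10)
river: ρ → (-10,16,13)
closes: descent 1, river 6
min |a| on river = 5

5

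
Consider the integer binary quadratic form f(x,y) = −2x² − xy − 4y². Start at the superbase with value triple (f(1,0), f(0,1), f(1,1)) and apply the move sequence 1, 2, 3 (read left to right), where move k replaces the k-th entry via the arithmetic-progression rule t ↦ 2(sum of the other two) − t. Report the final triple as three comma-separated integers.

start (-2,-4,-7) = (f(1,0),f(0,1),f(1,1))
replace slot 1: 2·((-4)+(-7)) − (-2) = -20 → (-20,-4,-7)
replace slot 2: 2·((-20)+(-7)) − (-4) = -50 → (-20,-50,-7)
replace slot 3: 2·((-20)+(-50)) − (-7) = -133 → (-20,-50,-133)

-20,-50,-133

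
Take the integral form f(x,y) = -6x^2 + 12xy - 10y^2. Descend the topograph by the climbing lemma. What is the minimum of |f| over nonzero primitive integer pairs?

translate: b→0 (≡-12 mod 12), so (6,-12,10)→(6,0,4)
flip: (6,0,4)→(4,0,6)
reduced (well bottom): (4,0,6) with a≤c, −a<b≤a
well minimum |f| = |-4| = 4 (negative-definite)

4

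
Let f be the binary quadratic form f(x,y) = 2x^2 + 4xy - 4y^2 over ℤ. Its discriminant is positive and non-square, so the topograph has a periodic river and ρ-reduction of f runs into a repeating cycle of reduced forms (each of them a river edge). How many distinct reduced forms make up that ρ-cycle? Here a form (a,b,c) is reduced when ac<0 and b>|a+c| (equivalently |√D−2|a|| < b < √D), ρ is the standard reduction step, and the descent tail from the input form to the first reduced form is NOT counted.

D = 48, ⌊√D⌋ = 6
river: ρ → (-4,4,2)
river: ρ → (2,4,-4)
ρ-cycle length = 2 (tail of 0 descent steps not counted)

2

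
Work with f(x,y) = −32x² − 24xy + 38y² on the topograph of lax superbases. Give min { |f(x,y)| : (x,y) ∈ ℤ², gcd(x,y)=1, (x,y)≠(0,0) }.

descent: ρ → (38,24,-32)  [lands on river]
river: ρ → (-32,40,30)
river: ρ → (30,20,-42)
river: ρ → (-42,64,8)
river: ρ → (8,64,-42)
river: ρ → (-42,20,30)
river: ρ → (30,40,-32)
river: ρ → (-32,24,38)
river: ρ → (38,52,-18)
river: ρ → (-18,56,32)
river: ρ → (32,72,-2)
river: ρ → (-2,72,32)
river: ρ → (32,56,-18)
river: ρ → (-18,52,38)
closes: descent 1, river 14
min |a| on river = 2

2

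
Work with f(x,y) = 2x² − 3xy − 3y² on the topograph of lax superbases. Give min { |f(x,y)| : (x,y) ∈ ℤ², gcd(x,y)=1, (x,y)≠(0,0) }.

descent: ρ → (-3,3,2)  [lands on river]
river: ρ → (2,5,-1)
river: ρ → (-1,5,2)
river: ρ → (2,3,-3)
closes: descent 1, river 4
min |a| on river = 1

1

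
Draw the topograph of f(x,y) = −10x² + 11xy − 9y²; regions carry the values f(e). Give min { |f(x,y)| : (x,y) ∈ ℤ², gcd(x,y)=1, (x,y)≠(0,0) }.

translate: b→9 (≡-11 mod 20), so (10,-11,9)→(10,9,8)
flip: (10,9,8)→(8,-9,10)
translate: b→7 (≡-9 mod 16), so (8,-9,10)→(8,7,9)
reduced (well bottom): (8,7,9) with a≤c, −a<b≤a
well minimum |f| = |-8| = 8 (negative-definite)

8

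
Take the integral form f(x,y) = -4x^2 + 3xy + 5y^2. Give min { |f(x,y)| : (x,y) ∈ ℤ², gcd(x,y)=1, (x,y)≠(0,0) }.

river: ρ → (5,7,-2)
river: ρ → (-2,9,1)
river: ρ → (1,9,-2)
river: ρ → (-2,7,5)
river: ρ → (5,3,-4)
river: ρ → (-4,5,4)
river: ρ → (4,3,-5)
river: ρ → (-5,7,2)
river: ρ → (2,9,-1)
river: ρ → (-1,9,2)
river: ρ → (2,7,-5)
river: ρ → (-5,3,4)
river: ρ → (4,5,-4)
river: ρ → (-4,3,5)
closes: descent 0, river 14
min |a| on river = 1

1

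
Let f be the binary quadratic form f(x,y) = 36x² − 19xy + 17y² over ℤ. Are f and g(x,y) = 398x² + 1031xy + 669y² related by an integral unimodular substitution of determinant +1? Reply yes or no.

D₁ = -2087, D₂ = -2087
f: flip: (36,-19,17)→(17,19,36)
f: translate: b→-15 (≡19 mod 34), so (17,19,36)→(17,-15,34)
f: reduced (well bottom): (17,-15,34) with a≤c, −a<b≤a
g: translate: b→235 (≡1031 mod 796), so (398,1031,669)→(398,235,36)
g: flip: (398,235,36)→(36,-235,398)
g: translate: b→-19 (≡-235 mod 72), so (36,-235,398)→(36,-19,17)
g: flip: (36,-19,17)→(17,19,36)
g: translate: b→-15 (≡19 mod 34), so (17,19,36)→(17,-15,34)
g: reduced (well bottom): (17,-15,34) with a≤c, −a<b≤a
reduced forms (17, -15, 34) vs (17, -15, 34) ⇒ equivalent

yes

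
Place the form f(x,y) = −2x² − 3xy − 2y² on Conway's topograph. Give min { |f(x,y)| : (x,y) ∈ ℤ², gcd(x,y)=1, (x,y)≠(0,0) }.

translate: b→-1 (≡3 mod 4), so (2,3,2)→(2,-1,1)
flip: (2,-1,1)→(1,1,2)
reduced (well bottom): (1,1,2) with a≤c, −a<b≤a
well minimum |f| = |-1| = 1 (negative-definite)

1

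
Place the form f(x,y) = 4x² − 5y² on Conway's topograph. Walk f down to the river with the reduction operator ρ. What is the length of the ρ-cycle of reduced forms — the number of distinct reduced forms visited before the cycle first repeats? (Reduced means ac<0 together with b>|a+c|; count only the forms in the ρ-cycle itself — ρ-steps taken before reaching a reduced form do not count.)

D = 80, ⌊√D⌋ = 8
descent: ρ → (-5,0,4)
descent: ρ → (4,8,-1)  [lands on river]
river: ρ → (-1,8,4)
ρ-cycle length = 2 (tail of 2 descent steps not counted)

2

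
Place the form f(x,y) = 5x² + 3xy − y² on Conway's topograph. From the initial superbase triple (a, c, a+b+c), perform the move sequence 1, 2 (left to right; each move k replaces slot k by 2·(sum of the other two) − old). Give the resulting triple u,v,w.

start (5,-1,7) = (f(1,0),f(0,1),f(1,1))
replace slot 1: 2·((-1)+7) − 5 = 7 → (7,-1,7)
replace slot 2: 2·(7+7) − (-1) = 29 → (7,29,7)

7,29,7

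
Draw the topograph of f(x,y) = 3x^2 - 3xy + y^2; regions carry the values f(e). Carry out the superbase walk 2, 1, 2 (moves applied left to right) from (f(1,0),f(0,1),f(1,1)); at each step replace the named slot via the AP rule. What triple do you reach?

start (3,1,1) = (f(1,0),f(0,1),f(1,1))
replace slot 2: 2·(3+1) − 1 = 7 → (3,7,1)
replace slot 1: 2·(7+1) − 3 = 13 → (13,7,1)
replace slot 2: 2·(13+1) − 7 = 21 → (13,21,1)

13,21,1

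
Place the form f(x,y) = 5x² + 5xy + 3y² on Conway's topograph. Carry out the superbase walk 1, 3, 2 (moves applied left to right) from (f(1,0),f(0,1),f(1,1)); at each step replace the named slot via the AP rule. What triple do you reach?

start (5,3,13) = (f(1,0),f(0,1),f(1,1))
replace slot 1: 2·(3+13) − 5 = 27 → (27,3,13)
replace slot 3: 2·(27+3) − 13 = 47 → (27,3,47)
replace slot 2: 2·(27+47) − 3 = 145 → (27,145,47)

27,145,47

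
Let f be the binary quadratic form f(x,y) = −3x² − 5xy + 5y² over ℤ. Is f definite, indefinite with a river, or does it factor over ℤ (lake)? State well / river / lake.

D = b²−4ac = (-5)² − 4·(-3)·5 = 85
D > 0 non-square ⇒ indefinite ⇒ periodic river

river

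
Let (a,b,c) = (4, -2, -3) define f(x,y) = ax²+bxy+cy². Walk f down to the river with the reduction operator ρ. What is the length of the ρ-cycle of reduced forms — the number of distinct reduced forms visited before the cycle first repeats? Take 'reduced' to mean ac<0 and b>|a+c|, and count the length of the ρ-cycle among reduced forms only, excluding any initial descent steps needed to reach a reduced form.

D = 52, ⌊√D⌋ = 7
descent: ρ → (-3,2,4)  [lands on river]
river: ρ → (4,6,-1)
river: ρ → (-1,6,4)
river: ρ → (4,2,-3)
river: ρ → (-3,4,3)
river: ρ → (3,2,-4)
river: ρ → (-4,6,1)
river: ρ → (1,6,-4)
river: ρ → (-4,2,3)
river: ρ → (3,4,-3)
ρ-cycle length = 10 (tail of 1 descent step not counted)

10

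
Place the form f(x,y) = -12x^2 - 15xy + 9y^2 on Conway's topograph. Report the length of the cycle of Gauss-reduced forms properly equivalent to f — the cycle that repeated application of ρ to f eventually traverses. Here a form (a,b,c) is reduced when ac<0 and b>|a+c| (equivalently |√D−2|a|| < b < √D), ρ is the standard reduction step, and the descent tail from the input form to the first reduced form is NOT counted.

D = 657, ⌊√D⌋ = 25
descent: ρ → (9,15,-12)  [lands on river]
river: ρ → (-12,9,12)
river: ρ → (12,15,-9)
river: ρ → (-9,21,6)
river: ρ → (6,15,-18)
river: ρ → (-18,21,3)
river: ρ → (3,21,-18)
river: ρ → (-18,15,6)
river: ρ → (6,21,-9)
river: ρ → (-9,15,12)
river: ρ → (12,9,-12)
river: ρ → (-12,15,9)
river: ρ → (9,21,-6)
river: ρ → (-6,15,18)
river: ρ → (18,21,-3)
river: ρ → (-3,21,18)
river: ρ → (18,15,-6)
river: ρ → (-6,21,9)
ρ-cycle length = 18 (tail of 1 descent step not counted)

18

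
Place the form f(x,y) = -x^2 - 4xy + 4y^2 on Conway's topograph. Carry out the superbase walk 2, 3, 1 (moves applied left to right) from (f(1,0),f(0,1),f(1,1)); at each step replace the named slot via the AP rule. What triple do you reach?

start (-1,4,-1) = (f(1,0),f(0,1),f(1,1))
replace slot 2: 2·((-1)+(-1)) − 4 = -8 → (-1,-8,-1)
replace slot 3: 2·((-1)+(-8)) − (-1) = -17 → (-1,-8,-17)
replace slot 1: 2·((-8)+(-17)) − (-1) = -49 → (-49,-8,-17)

-49,-8,-17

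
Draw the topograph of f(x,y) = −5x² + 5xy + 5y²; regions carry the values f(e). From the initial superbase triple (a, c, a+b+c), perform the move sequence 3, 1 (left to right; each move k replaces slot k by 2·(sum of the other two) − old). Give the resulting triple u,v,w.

start (-5,5,5) = (f(1,0),f(0,1),f(1,1))
replace slot 3: 2·((-5)+5) − 5 = -5 → (-5,5,-5)
replace slot 1: 2·(5+(-5)) − (-5) = 5 → (5,5,-5)

5,5,-5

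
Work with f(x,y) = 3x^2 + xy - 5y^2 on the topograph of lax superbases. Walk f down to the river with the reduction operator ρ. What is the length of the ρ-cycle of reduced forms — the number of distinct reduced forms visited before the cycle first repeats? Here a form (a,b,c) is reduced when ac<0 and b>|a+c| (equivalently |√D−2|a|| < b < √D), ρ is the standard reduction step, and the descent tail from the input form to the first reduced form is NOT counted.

D = 61, ⌊√D⌋ = 7
descent: ρ → (-5,-1,3)
descent: ρ → (3,7,-1)  [lands on river]
river: ρ → (-1,7,3)
river: ρ → (3,5,-3)
river: ρ → (-3,7,1)
river: ρ → (1,7,-3)
river: ρ → (-3,5,3)
ρ-cycle length = 6 (tail of 2 descent steps not counted)

6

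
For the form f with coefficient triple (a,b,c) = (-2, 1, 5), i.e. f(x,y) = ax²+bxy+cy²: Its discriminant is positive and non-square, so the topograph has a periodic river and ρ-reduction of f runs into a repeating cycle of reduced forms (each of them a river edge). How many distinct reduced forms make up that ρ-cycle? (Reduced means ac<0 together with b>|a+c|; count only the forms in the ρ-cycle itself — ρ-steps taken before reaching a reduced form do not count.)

D = 41, ⌊√D⌋ = 6
descent: ρ → (5,-1,-2)
descent: ρ → (-2,5,2)  [lands on river]
river: ρ → (2,3,-4)
river: ρ → (-4,5,1)
river: ρ → (1,5,-4)
river: ρ → (-4,3,2)
river: ρ → (2,5,-2)
river: ρ → (-2,3,4)
river: ρ → (4,5,-1)
river: ρ → (-1,5,4)
river: ρ → (4,3,-2)
ρ-cycle length = 10 (tail of 2 descent steps not counted)

10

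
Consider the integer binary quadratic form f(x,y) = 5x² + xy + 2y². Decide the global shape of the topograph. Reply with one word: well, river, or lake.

D = b²−4ac = 1² − 4·5·2 = -39
D < 0 ⇒ definite ⇒ every region one sign ⇒ single well

well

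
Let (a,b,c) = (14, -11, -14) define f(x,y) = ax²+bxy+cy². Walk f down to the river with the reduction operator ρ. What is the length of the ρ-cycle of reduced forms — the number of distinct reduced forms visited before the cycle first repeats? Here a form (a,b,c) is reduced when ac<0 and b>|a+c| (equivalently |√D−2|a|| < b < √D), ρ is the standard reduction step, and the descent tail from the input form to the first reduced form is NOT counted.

D = 905, ⌊√D⌋ = 30
descent: ρ → (-14,11,14)  [lands on river]
river: ρ → (14,17,-11)
river: ρ → (-11,27,4)
river: ρ → (4,29,-4)
river: ρ → (-4,27,11)
river: ρ → (11,17,-14)
ρ-cycle length = 6 (tail of 1 descent step not counted)

6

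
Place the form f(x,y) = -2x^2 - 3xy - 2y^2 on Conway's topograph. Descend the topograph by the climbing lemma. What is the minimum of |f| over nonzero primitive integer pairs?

translate: b→-1 (≡3 mod 4), so (2,3,2)→(2,-1,1)
flip: (2,-1,1)→(1,1,2)
reduced (well bottom): (1,1,2) with a≤c, −a<b≤a
well minimum |f| = |-1| = 1 (negative-definite)

1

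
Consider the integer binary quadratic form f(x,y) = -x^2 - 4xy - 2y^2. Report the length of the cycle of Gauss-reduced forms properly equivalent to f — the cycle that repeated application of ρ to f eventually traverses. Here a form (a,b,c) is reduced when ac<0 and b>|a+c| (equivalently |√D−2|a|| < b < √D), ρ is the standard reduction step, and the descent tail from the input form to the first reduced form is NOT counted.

D = 8, ⌊√D⌋ = 2
descent: ρ → (-2,0,1)
descent: ρ → (1,2,-1)  [lands on river]
river: ρ → (-1,2,1)
ρ-cycle length = 2 (tail of 2 descent steps not counted)

2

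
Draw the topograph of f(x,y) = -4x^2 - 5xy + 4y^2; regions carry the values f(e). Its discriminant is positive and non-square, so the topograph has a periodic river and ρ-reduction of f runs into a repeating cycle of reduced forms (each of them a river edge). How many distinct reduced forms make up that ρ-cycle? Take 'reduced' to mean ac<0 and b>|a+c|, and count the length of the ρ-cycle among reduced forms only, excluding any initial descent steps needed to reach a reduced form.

D = 89, ⌊√D⌋ = 9
descent: ρ → (4,5,-4)  [lands on river]
river: ρ → (-4,3,5)
river: ρ → (5,7,-2)
river: ρ → (-2,9,1)
river: ρ → (1,9,-2)
river: ρ → (-2,7,5)
river: ρ → (5,3,-4)
river: ρ → (-4,5,4)
river: ρ → (4,3,-5)
river: ρ → (-5,7,2)
river: ρ → (2,9,-1)
river: ρ → (-1,9,2)
river: ρ → (2,7,-5)
river: ρ → (-5,3,4)
ρ-cycle length = 14 (tail of 1 descent step not counted)

14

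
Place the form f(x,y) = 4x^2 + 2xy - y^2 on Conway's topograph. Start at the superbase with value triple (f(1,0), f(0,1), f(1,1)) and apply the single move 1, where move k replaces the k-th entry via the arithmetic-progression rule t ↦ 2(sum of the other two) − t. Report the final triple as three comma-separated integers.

start (4,-1,5) = (f(1,0),f(0,1),f(1,1))
replace slot 1: 2·((-1)+5) − 4 = 4 → (4,-1,5)

4,-1,5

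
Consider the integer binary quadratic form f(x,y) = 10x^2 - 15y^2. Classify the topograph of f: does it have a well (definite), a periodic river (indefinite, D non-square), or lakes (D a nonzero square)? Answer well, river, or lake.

D = b²−4ac = 0² − 4·10·(-15) = 600
D > 0 non-square ⇒ indefinite ⇒ periodic river

river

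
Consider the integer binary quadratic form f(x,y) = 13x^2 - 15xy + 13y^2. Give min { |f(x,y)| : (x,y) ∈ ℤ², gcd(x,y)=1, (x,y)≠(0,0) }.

translate: b→11 (≡-15 mod 26), so (13,-15,13)→(13,11,11)
flip: (13,11,11)→(11,-11,13)
translate: b→11 (≡-11 mod 22), so (11,-11,13)→(11,11,13)
reduced (well bottom): (11,11,13) with a≤c, −a<b≤a
well minimum = a = 11

11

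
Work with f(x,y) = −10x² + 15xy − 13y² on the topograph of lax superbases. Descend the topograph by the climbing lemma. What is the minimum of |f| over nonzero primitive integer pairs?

translate: b→5 (≡-15 mod 20), so (10,-15,13)→(10,5,8)
flip: (10,5,8)→(8,-5,10)
reduced (well bottom): (8,-5,10) with a≤c, −a<b≤a
well minimum |f| = |-8| = 8 (negative-definite)

8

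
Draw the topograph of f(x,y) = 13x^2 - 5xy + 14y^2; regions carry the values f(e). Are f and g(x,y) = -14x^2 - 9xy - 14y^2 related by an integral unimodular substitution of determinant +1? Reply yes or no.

D₁ = -703, D₂ = -703
f: reduced (well bottom): (13,-5,14) with a≤c, −a<b≤a
g is negative-definite; reduce −g:
−g: reduced (well bottom): (14,9,14) with a≤c, −a<b≤a
flip sign back: reduced form of g is (-14,-9,-14)
reduced forms (13, -5, 14) vs (-14, -9, -14) ⇒ inequivalent

no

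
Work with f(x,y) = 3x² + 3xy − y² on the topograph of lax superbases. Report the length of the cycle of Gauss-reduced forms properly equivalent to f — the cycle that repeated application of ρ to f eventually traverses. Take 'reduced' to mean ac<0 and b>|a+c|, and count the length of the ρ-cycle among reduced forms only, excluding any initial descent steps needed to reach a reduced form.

D = 21, ⌊√D⌋ = 4
river: ρ → (-1,3,3)
river: ρ → (3,3,-1)
ρ-cycle length = 2 (tail of 0 descent steps not counted)

2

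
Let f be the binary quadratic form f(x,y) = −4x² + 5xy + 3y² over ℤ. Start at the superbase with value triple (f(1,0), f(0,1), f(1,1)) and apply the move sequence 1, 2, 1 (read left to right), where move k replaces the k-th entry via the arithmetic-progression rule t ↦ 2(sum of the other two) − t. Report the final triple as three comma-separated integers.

start (-4,3,4) = (f(1,0),f(0,1),f(1,1))
replace slot 1: 2·(3+4) − (-4) = 18 → (18,3,4)
replace slot 2: 2·(18+4) − 3 = 41 → (18,41,4)
replace slot 1: 2·(41+4) − 18 = 72 → (72,41,4)

72,41,4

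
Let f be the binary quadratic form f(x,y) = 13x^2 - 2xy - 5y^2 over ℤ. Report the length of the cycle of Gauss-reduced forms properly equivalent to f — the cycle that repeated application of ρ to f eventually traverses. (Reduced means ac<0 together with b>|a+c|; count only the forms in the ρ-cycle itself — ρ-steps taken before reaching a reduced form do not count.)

D = 264, ⌊√D⌋ = 16
descent: ρ → (-5,12,6)  [lands on river]
river: ρ → (6,12,-5)
river: ρ → (-5,8,10)
river: ρ → (10,12,-3)
river: ρ → (-3,12,10)
river: ρ → (10,8,-5)
ρ-cycle length = 6 (tail of 1 descent step not counted)

6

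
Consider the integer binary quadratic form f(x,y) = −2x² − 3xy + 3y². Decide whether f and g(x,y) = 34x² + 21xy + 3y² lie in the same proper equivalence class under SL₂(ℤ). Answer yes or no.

D₁ = 33, D₂ = 33
river cycle of f (length 4): (3, 3, -2), (-2, 5, 1), (1, 5, -2), (-2, 3, 3)
river cycle of g (length 4): (3, 3, -2), (-2, 5, 1), (1, 5, -2), (-2, 3, 3)
cycles coincide ⇒ equivalent

yes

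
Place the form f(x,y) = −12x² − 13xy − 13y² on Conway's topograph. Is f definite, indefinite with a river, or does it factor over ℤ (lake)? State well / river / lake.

D = b²−4ac = (-13)² − 4·(-12)·(-13) = -455
D < 0 ⇒ definite ⇒ every region one sign ⇒ single well

well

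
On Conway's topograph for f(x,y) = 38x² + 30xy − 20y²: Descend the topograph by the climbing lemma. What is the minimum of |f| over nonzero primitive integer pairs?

river: ρ → (-20,50,18)
river: ρ → (18,58,-8)
river: ρ → (-8,54,32)
river: ρ → (32,10,-30)
river: ρ → (-30,50,12)
river: ρ → (12,46,-38)
river: ρ → (-38,30,20)
river: ρ → (20,50,-18)
river: ρ → (-18,58,8)
river: ρ → (8,54,-32)
river: ρ → (-32,10,30)
river: ρ → (30,50,-12)
river: ρ → (-12,46,38)
river: ρ → (38,30,-20)
closes: descent 0, river 14
min |a| on river = 8

8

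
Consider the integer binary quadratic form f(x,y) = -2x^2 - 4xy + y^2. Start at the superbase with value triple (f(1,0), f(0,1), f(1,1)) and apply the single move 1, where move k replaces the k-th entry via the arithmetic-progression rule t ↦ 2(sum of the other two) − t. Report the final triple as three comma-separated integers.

start (-2,1,-5) = (f(1,0),f(0,1),f(1,1))
replace slot 1: 2·(1+(-5)) − (-2) = -6 → (-6,1,-5)

-6,1,-5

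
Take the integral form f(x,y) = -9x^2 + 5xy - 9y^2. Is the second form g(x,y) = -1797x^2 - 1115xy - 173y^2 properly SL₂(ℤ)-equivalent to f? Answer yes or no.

D₁ = -299, D₂ = -299
f is negative-definite; reduce −f:
−f: flip: (9,-5,9)→(9,5,9)
−f: reduced (well bottom): (9,5,9) with a≤c, −a<b≤a
flip sign back: reduced form of f is (-9,-5,-9)
g is negative-definite; reduce −g:
−g: flip: (1797,1115,173)→(173,-1115,1797)
−g: translate: b→-77 (≡-1115 mod 346), so (173,-1115,1797)→(173,-77,9)
−g: flip: (173,-77,9)→(9,77,173)
−g: translate: b→5 (≡77 mod 18), so (9,77,173)→(9,5,9)
−g: reduced (well bottom): (9,5,9) with a≤c, −a<b≤a
flip sign back: reduced form of g is (-9,-5,-9)
reduced forms (-9, -5, -9) vs (-9, -5, -9) ⇒ equivalent

yes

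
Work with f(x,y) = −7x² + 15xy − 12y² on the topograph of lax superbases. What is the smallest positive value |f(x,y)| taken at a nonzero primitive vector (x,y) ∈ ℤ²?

translate: b→-1 (≡-15 mod 14), so (7,-15,12)→(7,-1,4)
flip: (7,-1,4)→(4,1,7)
reduced (well bottom): (4,1,7) with a≤c, −a<b≤a
well minimum |f| = |-4| = 4 (negative-definite)

4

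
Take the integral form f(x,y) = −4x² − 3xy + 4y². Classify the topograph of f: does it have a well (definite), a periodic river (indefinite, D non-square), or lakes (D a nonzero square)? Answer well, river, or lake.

D = b²−4ac = (-3)² − 4·(-4)·4 = 73
D > 0 non-square ⇒ indefinite ⇒ periodic river

river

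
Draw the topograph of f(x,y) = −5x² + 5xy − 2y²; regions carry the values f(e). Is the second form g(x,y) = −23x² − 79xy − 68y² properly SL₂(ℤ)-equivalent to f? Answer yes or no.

D₁ = -15, D₂ = -15
f is negative-definite; reduce −f:
−f: translate: b→5 (≡-5 mod 10), so (5,-5,2)→(5,5,2)
−f: flip: (5,5,2)→(2,-5,5)
−f: translate: b→-1 (≡-5 mod 4), so (2,-5,5)→(2,-1,2)
−f: flip: (2,-1,2)→(2,1,2)
−f: reduced (well bottom): (2,1,2) with a≤c, −a<b≤a
flip sign back: reduced form of f is (-2,-1,-2)
g is negative-definite; reduce −g:
−g: translate: b→-13 (≡79 mod 46), so (23,79,68)→(23,-13,2)
−g: flip: (23,-13,2)→(2,13,23)
−g: translate: b→1 (≡13 mod 4), so (2,13,23)→(2,1,2)
−g: reduced (well bottom): (2,1,2) with a≤c, −a<b≤a
flip sign back: reduced form of g is (-2,-1,-2)
reduced forms (-2, -1, -2) vs (-2, -1, -2) ⇒ equivalent

yes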